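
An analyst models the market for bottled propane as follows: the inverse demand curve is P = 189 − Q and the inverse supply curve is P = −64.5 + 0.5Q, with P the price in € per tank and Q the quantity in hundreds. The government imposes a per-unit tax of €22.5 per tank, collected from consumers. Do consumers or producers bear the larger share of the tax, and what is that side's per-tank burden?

Rewrite in direct form: Qd = 189 − P and Qs = 2P + 129.
Without the tax, 189 − P = 2P + 129 gives 3P = 60, so P* = €20 and Q* = 169.
With the tax collected from consumers, demand (in seller-price terms) shifts: Qd = 189 − (P + 22.5).
New equilibrium: consumers pay €35, producers receive €12.5, Q = 154. (Wedge: Pb − Ps = 22.5.)
Per-tank burden: consumers €15, producers €7.5.
Consumers take the larger share because demand is less price-elastic here (demand slope 1 vs supply slope 2).
The less price-elastic side of the market bears the larger share of a per-unit tax.

Consumers bear the larger share: €15 per tank.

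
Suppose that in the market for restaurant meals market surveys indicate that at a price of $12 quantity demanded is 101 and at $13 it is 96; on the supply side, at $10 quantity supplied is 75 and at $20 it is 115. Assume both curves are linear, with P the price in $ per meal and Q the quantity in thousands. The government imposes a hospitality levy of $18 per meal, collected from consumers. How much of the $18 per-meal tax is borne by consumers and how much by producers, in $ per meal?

Consumers bear $8 per meal; producers bear $10 per meal.

Demand slope: (96 − 101)/(13 − 12) = -5, so Qd = 161 − 5P.
Supply slope: (115 − 75)/(20 − 10) = 4, so Qs = 4P + 35.
Before the tax: set 161 − 5P = 4P + 35 → P* = $14, Q* = 91.
With the tax collected from consumers, demand (in seller-price terms) shifts: Qd = 161 − 5(P + 18).
Solving gives Q = 51 with consumers paying $22 and producers receiving $4 (the $18 wedge).
Burden on consumers: $8; on producers: $10. (They sum to $18.)
The less price-elastic side of the market bears the larger share of a per-unit tax.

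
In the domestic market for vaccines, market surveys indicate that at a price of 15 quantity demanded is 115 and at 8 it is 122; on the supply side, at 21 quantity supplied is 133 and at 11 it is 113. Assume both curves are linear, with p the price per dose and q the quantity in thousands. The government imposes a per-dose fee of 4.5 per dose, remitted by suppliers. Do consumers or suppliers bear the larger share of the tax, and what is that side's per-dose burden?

Demand slope: (122 − 115)/(8 − 15) = -1, so qd = 130 − p.
Supply slope: (113 − 133)/(11 − 21) = 2, so qs = 2p + 91.
Before the tax: set 130 − p = 2p + 91 → p* = 13, q* = 117.
With the tax collected from suppliers, supply shifts: qs = 2(p − 4.5) + 91.
New equilibrium: consumers pay 16, suppliers receive 11.5, q = 114. (Wedge: pb − ps = 4.5.)
Per-dose burden: consumers 3, suppliers 1.5.
Consumers take the larger share because demand is less price-elastic here (demand slope 1 vs supply slope 2).
The less price-elastic side of the market bears the larger share of a per-unit tax.

Consumers bear the larger share: 3 per dose.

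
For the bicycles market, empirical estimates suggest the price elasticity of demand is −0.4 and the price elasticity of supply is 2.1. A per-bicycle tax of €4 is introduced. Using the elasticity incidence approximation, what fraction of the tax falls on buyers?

Incidence ratio: buyers' share ≈ εs / (εs + |εd|) = 2.1 / (2.1 + 0.4) = 0.84.
Supply is the more elastic side, so buyers bear the larger share.

Buyers' share ≈ 0.84.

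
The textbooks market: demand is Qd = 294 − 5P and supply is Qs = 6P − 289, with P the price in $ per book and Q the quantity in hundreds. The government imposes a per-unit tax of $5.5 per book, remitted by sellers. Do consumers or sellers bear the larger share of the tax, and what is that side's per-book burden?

Without the tax, 294 − 5P = 6P − 289 gives 11P = 583, so P* = $53 and Q* = 29.
With the tax collected from sellers, supply shifts: Qs = 6(P − 5.5) − 289.
New equilibrium: consumers pay $56, sellers receive $50.5, Q = 14. (Wedge: Pb − Ps = 5.5.)
Per-book burden: consumers $3, sellers $2.5.
Consumers take the larger share because demand is less price-elastic here (demand slope 5 vs supply slope 6).

Consumers bear the larger share: $3 per book.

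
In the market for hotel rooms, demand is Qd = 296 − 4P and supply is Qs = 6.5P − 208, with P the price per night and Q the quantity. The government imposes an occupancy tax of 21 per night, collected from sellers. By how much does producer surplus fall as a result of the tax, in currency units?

Producer surplus falls by 624.

Without the tax, 296 − 4P = 6.5P − 208 gives 10.5P = 504, so P* = 48 and Q* = 104.
With the tax collected from sellers, supply shifts: Qs = 6.5(P − 21) − 208.
New equilibrium: buyers pay 61, sellers receive 40, Q = 52. (Wedge: Pb − Ps = 21.)
ΔPS is the trapezoid between Q = 52 and Q = 104 of height 8: ½ · (104 + 52) · 8 = 624.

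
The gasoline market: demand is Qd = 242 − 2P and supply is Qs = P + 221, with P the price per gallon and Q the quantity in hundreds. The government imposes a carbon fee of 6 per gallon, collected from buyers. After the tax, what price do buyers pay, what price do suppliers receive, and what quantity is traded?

Buyers pay 9; suppliers receive 3; quantity = 224.

Without the tax, 242 − 2P = P + 221 gives 3P = 21, so P* = 7 and Q* = 228.
With the tax collected from buyers, demand (in seller-price terms) shifts: Qd = 242 − 2(P + 6).
New equilibrium: buyers pay 9, suppliers receive 3, Q = 224. (Wedge: Pb − Ps = 6.)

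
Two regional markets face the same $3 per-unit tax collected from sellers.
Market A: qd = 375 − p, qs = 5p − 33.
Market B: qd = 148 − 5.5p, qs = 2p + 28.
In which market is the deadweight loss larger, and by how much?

Market B, by $2.85.

Market A: pre-tax p* = $68, q* = 307; post-tax q = 304.5; deadweight loss = $3.75.
Market B: pre-tax p* = $16, q* = 60; post-tax q = 55.6; deadweight loss = $6.6.
Difference: $3.75 vs $6.6 → market B is larger by $2.85.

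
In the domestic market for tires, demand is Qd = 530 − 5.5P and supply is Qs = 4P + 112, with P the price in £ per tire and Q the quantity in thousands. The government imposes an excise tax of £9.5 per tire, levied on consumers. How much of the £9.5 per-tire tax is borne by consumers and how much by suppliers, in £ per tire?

Before the tax: set 530 − 5.5P = 4P + 112 → P* = £44, Q* = 288.
With the tax collected from consumers, demand (in seller-price terms) shifts: Qd = 530 − 5.5(P + 9.5).
New equilibrium: consumers pay £48, suppliers receive £38.5, Q = 266. (Wedge: Pb − Ps = 9.5.)
Burden on consumers: £4; on suppliers: £5.5. (They sum to £9.5.)
The less price-elastic side of the market bears the larger share of a per-unit tax.

Consumers bear £4 per tire; suppliers bear £5.5 per tire.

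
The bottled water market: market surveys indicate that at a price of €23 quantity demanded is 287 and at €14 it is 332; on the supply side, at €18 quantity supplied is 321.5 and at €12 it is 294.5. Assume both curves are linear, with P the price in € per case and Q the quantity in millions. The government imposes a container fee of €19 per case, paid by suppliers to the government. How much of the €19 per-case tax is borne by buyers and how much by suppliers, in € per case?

Demand slope: (332 − 287)/(14 − 23) = -5, so Qd = 402 − 5P.
Supply slope: (294.5 − 321.5)/(12 − 18) = 4.5, so Qs = 4.5P + 240.5.
Without the tax, 402 − 5P = 4.5P + 240.5 gives 9.5P = 161.5, so P* = €17 and Q* = 317.
With the tax collected from suppliers, supply shifts: Qs = 4.5(P − 19) + 240.5.
Solving gives Q = 272 with buyers paying €26 and suppliers receiving €7 (the €19 wedge).
Burden on buyers: €9; on suppliers: €10. (They sum to €19.)

Buyers bear €9 per case; suppliers bear €10 per case.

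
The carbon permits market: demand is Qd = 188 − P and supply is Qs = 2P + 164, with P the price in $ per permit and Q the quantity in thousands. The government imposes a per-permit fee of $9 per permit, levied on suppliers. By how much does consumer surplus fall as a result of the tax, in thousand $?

Without the tax, 188 − P = 2P + 164 gives 3P = 24, so P* = $8 and Q* = 180.
With the tax collected from suppliers, supply shifts: Qs = 2(P − 9) + 164.
Solving gives Q = 174 with consumers paying $14 and suppliers receiving $5 (the $9 wedge).
ΔCS is the trapezoid between Q = 174 and Q = 180 of height $6: ½ · (180 + 174) · 6 = $1062.

Consumer surplus falls by $1062 thousand.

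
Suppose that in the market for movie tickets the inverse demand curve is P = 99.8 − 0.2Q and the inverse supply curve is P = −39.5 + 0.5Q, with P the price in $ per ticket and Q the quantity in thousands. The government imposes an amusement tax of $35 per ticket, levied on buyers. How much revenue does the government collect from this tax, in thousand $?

Rewrite in direct form: Qd = 499 − 5P and Qs = 2P + 79.
Without the tax, 499 − 5P = 2P + 79 gives 7P = 420, so P* = $60 and Q* = 199.
With the tax collected from buyers, demand (in seller-price terms) shifts: Qd = 499 − 5(P + 35).
New equilibrium: buyers pay $70, sellers receive $35, Q = 149. (Wedge: Pb − Ps = 35.)
Revenue = t · Q = 35 · 149 = $5215.

Tax revenue = $5215 thousand.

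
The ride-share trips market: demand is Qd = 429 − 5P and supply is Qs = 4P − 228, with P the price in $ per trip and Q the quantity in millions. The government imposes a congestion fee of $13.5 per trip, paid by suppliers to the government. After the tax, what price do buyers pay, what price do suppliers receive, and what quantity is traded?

Buyers pay $79; suppliers receive $65.5; quantity = 34.

Before the tax: set 429 − 5P = 4P − 228 → P* = $73, Q* = 64.
With the tax collected from suppliers, supply shifts: Qs = 4(P − 13.5) − 228.
Solving gives Q = 34 with buyers paying $79 and suppliers receiving $65.5 (the $13.5 wedge).
The less price-elastic side of the market bears the larger share of a per-unit tax.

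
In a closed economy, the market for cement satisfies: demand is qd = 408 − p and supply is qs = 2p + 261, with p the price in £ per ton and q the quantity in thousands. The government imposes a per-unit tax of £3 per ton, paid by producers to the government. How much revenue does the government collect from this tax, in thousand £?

Tax revenue = £1071 thousand.

Without the tax, 408 − p = 2p + 261 gives 3p = 147, so p* = £49 and q* = 359.
With the tax collected from producers, supply shifts: qs = 2(p − 3) + 261.
Solving gives q = 357 with buyers paying £51 and producers receiving £48 (the £3 wedge).
Revenue = t · Q = 3 · 357 = £1071.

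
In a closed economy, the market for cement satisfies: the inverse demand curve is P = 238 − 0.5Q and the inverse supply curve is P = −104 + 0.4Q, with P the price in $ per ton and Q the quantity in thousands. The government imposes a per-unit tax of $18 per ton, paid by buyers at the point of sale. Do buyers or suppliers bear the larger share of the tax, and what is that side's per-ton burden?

Buyers bear the larger share: $10 per ton.

Inverting to Q(P) form: Qd = 476 − 2P; Qs = 2.5P + 260.
Before the tax: set 476 − 2P = 2.5P + 260 → P* = $48, Q* = 380.
With the tax collected from buyers, demand (in seller-price terms) shifts: Qd = 476 − 2(P + 18).
New equilibrium: buyers pay $58, suppliers receive $40, Q = 360. (Wedge: Pb − Ps = 18.)
Per-ton burden: buyers $10, suppliers $8.
Buyers take the larger share because demand is less price-elastic here (demand slope 2 vs supply slope 2.5).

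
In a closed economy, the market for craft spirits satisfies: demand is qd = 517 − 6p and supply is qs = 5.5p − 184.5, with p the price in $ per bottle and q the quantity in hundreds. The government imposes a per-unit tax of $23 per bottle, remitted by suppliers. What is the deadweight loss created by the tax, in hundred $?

Deadweight loss = $759 hundred.

Without the tax, 517 − 6p = 5.5p − 184.5 gives 11.5p = 701.5, so p* = $61 and q* = 151.
With the tax collected from suppliers, supply shifts: qs = 5.5(p − 23) − 184.5.
Solving gives q = 85 with consumers paying $72 and suppliers receiving $49 (the $23 wedge).
Quantity falls by |ΔQ| = |151 − 85| = 66.
DWL = ½ · t · |ΔQ| = ½ · 23 · 66 = $759.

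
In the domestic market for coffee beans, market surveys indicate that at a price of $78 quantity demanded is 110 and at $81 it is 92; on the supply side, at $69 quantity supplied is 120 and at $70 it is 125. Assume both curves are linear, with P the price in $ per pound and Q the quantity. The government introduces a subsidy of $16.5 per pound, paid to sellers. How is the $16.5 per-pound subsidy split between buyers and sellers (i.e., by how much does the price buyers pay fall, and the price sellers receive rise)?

Buyers gain $7.5 per pound; sellers gain $9 per pound.

Demand slope: (92 − 110)/(81 − 78) = -6, so Qd = 578 − 6P.
Supply slope: (125 − 120)/(70 − 69) = 5, so Qs = 5P − 225.
Before the subsidy: set 578 − 6P = 5P − 225 → P* = $73, Q* = 140.
With a per-unit subsidy paid to sellers, each receives P + 16.5 per unit sold, so supply becomes Qs = 5(P + 16.5) − 225.
New equilibrium: buyers pay $65.5, sellers receive $82, Q = 185. (Wedge: Pb − Ps = −16.5.)
Gain to buyers: $7.5; to sellers: $9. (They sum to $16.5.)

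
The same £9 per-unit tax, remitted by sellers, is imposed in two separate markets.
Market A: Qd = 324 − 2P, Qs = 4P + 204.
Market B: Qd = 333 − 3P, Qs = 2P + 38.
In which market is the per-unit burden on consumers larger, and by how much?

Market A, by £2.4.

Market A: pre-tax P* = £20, Q* = 284; post-tax Q = 272; per-unit burden on consumers = £6.
Market B: pre-tax P* = £59, Q* = 156; post-tax Q = 145.2; per-unit burden on consumers = £3.6.
Difference: £6 vs £3.6 → market A is larger by £2.4.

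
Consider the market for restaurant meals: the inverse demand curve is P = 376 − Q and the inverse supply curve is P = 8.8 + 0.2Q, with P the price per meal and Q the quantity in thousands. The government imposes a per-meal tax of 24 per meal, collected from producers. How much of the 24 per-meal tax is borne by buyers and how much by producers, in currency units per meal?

Rewrite in direct form: Qd = 376 − P and Qs = 5P − 44.
Without the tax, 376 − P = 5P − 44 gives 6P = 420, so P* = 70 and Q* = 306.
With the tax collected from producers, supply shifts: Qs = 5(P − 24) − 44.
Solving gives Q = 286 with buyers paying 90 and producers receiving 66 (the 24 wedge).
Burden on buyers: 20; on producers: 4. (They sum to 24.)

Buyers bear 20 per meal; producers bear 4 per meal.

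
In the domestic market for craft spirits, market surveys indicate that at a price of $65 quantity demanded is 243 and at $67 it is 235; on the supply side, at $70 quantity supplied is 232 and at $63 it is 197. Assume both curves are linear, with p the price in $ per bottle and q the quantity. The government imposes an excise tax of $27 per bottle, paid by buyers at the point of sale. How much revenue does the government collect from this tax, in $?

Demand slope: (235 − 243)/(67 − 65) = -4, so qd = 503 − 4p.
Supply slope: (197 − 232)/(63 − 70) = 5, so qs = 5p − 118.
Before the tax: set 503 − 4p = 5p − 118 → p* = $69, q* = 227.
With the tax collected from buyers, demand (in seller-price terms) shifts: qd = 503 − 4(p + 27).
New equilibrium: buyers pay $84, suppliers receive $57, q = 167. (Wedge: pb − ps = 27.)
Revenue = t · Q = 27 · 167 = $4509.

Tax revenue = $4509.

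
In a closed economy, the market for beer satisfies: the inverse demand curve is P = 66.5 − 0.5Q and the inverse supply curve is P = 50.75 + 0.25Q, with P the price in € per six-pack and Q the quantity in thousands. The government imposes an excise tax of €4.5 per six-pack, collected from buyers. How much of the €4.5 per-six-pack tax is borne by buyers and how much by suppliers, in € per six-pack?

Rewrite in direct form: Qd = 133 − 2P and Qs = 4P − 203.
Before the tax: set 133 − 2P = 4P − 203 → P* = €56, Q* = 21.
With the tax collected from buyers, demand (in seller-price terms) shifts: Qd = 133 − 2(P + 4.5).
New equilibrium: buyers pay €59, suppliers receive €54.5, Q = 15. (Wedge: Pb − Ps = 4.5.)
Burden on buyers: €3; on suppliers: €1.5. (They sum to €4.5.)

Buyers bear €3 per six-pack; suppliers bear €1.5 per six-pack.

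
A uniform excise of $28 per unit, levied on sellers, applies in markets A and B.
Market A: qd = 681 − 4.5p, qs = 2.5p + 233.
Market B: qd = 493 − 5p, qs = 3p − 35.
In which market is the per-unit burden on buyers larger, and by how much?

Market B, by $0.5.

Market A: pre-tax p* = $64, q* = 393; post-tax q = 348; per-unit burden on buyers = $10.
Market B: pre-tax p* = $66, q* = 163; post-tax q = 110.5; per-unit burden on buyers = $10.5.
Difference: $10 vs $10.5 → market B is larger by $0.5.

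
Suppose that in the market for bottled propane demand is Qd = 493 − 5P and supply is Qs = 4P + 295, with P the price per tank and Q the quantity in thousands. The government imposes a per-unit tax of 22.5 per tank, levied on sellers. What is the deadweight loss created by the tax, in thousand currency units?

Deadweight loss = 562.5 thousand.

Before the tax: set 493 − 5P = 4P + 295 → P* = 22, Q* = 383.
With the tax collected from sellers, supply shifts: Qs = 4(P − 22.5) + 295.
Solving gives Q = 333 with consumers paying 32 and sellers receiving 9.5 (the 22.5 wedge).
Quantity falls by |ΔQ| = |383 − 333| = 50.
DWL = ½ · t · |ΔQ| = ½ · 22.5 · 50 = 562.5.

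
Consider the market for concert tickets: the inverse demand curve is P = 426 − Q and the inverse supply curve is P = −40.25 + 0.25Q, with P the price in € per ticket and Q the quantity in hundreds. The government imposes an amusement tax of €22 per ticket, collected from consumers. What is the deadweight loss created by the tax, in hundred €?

Deadweight loss = €193.6 hundred.

Inverting to Q(P) form: Qd = 426 − P; Qs = 4P + 161.
Without the tax, 426 − P = 4P + 161 gives 5P = 265, so P* = €53 and Q* = 373.
With the tax collected from consumers, demand (in seller-price terms) shifts: Qd = 426 − (P + 22).
New equilibrium: consumers pay €70.6, sellers receive €48.6, Q = 355.4. (Wedge: Pb − Ps = 22.)
Quantity falls by |ΔQ| = |373 − 355.4| = 17.6.
DWL = ½ · t · |ΔQ| = ½ · 22 · 17.6 = €193.6.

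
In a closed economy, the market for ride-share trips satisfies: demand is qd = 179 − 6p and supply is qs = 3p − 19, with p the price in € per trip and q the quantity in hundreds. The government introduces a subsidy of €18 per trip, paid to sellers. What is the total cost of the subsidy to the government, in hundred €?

Without the subsidy, 179 − 6p = 3p − 19 gives 9p = 198, so p* = €22 and q* = 47.
With a per-unit subsidy paid to sellers, each receives p + 18 per unit sold, so supply becomes qs = 3(p + 18) − 19.
New equilibrium: consumers pay €16, sellers receive €34, q = 83. (Wedge: pb − ps = −18.)
Outlay = t · Q = 18 · 83 = €1494.

Government outlay = €1494 hundred.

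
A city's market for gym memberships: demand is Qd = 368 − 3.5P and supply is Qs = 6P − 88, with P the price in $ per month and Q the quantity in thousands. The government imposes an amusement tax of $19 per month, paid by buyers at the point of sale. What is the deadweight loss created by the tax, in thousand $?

Before the tax: set 368 − 3.5P = 6P − 88 → P* = $48, Q* = 200.
With the tax collected from buyers, demand (in seller-price terms) shifts: Qd = 368 − 3.5(P + 19).
New equilibrium: buyers pay $60, producers receive $41, Q = 158. (Wedge: Pb − Ps = 19.)
Quantity falls by |ΔQ| = |200 − 158| = 42.
DWL = ½ · t · |ΔQ| = ½ · 19 · 42 = $399.

Deadweight loss = $399 thousand.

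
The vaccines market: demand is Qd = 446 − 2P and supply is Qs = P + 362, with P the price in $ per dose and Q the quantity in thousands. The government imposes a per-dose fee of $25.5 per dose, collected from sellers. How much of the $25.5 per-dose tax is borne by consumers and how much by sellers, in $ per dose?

Without the tax, 446 − 2P = P + 362 gives 3P = 84, so P* = $28 and Q* = 390.
With the tax collected from sellers, supply shifts: Qs = (P − 25.5) + 362.
New equilibrium: consumers pay $36.5, sellers receive $11, Q = 373. (Wedge: Pb − Ps = 25.5.)
Burden on consumers: $8.5; on sellers: $17. (They sum to $25.5.)
The less price-elastic side of the market bears the larger share of a per-unit tax.

Consumers bear $8.5 per dose; sellers bear $17 per dose.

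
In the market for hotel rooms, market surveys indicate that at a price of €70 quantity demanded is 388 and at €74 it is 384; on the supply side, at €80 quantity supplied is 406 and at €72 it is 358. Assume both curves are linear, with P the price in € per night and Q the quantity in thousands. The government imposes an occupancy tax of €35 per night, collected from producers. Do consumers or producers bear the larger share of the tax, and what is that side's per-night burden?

Demand slope: (384 − 388)/(74 − 70) = -1, so Qd = 458 − P.
Supply slope: (358 − 406)/(72 − 80) = 6, so Qs = 6P − 74.
Before the tax: set 458 − P = 6P − 74 → P* = €76, Q* = 382.
With the tax collected from producers, supply shifts: Qs = 6(P − 35) − 74.
Solving gives Q = 352 with consumers paying €106 and producers receiving €71 (the €35 wedge).
Per-night burden: consumers €30, producers €5.
Consumers take the larger share because demand is less price-elastic here (demand slope 1 vs supply slope 6).
The less price-elastic side of the market bears the larger share of a per-unit tax.

Consumers bear the larger share: €30 per night.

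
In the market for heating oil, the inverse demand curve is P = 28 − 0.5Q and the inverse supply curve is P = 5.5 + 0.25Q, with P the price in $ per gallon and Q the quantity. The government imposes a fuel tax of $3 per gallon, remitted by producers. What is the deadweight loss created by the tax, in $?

Inverting to Q(P) form: Qd = 56 − 2P; Qs = 4P − 22.
Before the tax: set 56 − 2P = 4P − 22 → P* = $13, Q* = 30.
With the tax collected from producers, supply shifts: Qs = 4(P − 3) − 22.
Solving gives Q = 26 with consumers paying $15 and producers receiving $12 (the $3 wedge).
Quantity falls by |ΔQ| = |30 − 26| = 4.
DWL = ½ · t · |ΔQ| = ½ · 3 · 4 = $6.

Deadweight loss = $6.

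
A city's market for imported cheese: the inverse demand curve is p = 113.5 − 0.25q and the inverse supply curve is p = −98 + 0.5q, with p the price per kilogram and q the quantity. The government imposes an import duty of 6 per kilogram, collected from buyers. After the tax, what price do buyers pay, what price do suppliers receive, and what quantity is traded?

Buyers pay 45; suppliers receive 39; quantity = 274.

Inverting to q(p) form: qd = 454 − 4p; qs = 2p + 196.
Before the tax: set 454 − 4p = 2p + 196 → p* = 43, q* = 282.
With the tax collected from buyers, demand (in seller-price terms) shifts: qd = 454 − 4(p + 6).
Solving gives q = 274 with buyers paying 45 and suppliers receiving 39 (the 6 wedge).
The less price-elastic side of the market bears the larger share of a per-unit tax.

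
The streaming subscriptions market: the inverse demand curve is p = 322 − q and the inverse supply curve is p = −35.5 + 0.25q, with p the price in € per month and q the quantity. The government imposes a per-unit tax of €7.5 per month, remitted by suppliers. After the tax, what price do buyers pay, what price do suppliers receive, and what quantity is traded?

Buyers pay €42; suppliers receive €34.5; quantity = 280.

Inverting to q(p) form: qd = 322 − p; qs = 4p + 142.
Without the tax, 322 − p = 4p + 142 gives 5p = 180, so p* = €36 and q* = 286.
With the tax collected from suppliers, supply shifts: qs = 4(p − 7.5) + 142.
Solving gives q = 280 with buyers paying €42 and suppliers receiving €34.5 (the €7.5 wedge).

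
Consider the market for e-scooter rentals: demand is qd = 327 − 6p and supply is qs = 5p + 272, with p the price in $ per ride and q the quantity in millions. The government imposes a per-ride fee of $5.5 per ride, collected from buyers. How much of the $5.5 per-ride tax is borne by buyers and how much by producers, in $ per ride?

Buyers bear $2.5 per ride; producers bear $3 per ride.

Before the tax: set 327 − 6p = 5p + 272 → p* = $5, q* = 297.
With the tax collected from buyers, demand (in seller-price terms) shifts: qd = 327 − 6(p + 5.5).
Solving gives q = 282 with buyers paying $7.5 and producers receiving $2 (the $5.5 wedge).
Burden on buyers: $2.5; on producers: $3. (They sum to $5.5.)
The less price-elastic side of the market bears the larger share of a per-unit tax.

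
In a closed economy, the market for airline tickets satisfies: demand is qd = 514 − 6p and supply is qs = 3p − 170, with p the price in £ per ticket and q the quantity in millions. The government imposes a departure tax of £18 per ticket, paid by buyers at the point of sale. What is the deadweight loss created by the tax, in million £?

Deadweight loss = £324 million.

Without the tax, 514 − 6p = 3p − 170 gives 9p = 684, so p* = £76 and q* = 58.
With the tax collected from buyers, demand (in seller-price terms) shifts: qd = 514 − 6(p + 18).
Solving gives q = 22 with buyers paying £82 and producers receiving £64 (the £18 wedge).
Quantity falls by |ΔQ| = |58 − 22| = 36.
DWL = ½ · t · |ΔQ| = ½ · 18 · 36 = £324.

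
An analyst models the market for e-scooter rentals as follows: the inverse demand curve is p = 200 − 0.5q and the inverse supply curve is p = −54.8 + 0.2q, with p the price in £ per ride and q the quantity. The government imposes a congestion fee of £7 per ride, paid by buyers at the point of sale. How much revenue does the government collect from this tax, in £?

Inverting to q(p) form: qd = 400 − 2p; qs = 5p + 274.
Before the tax: set 400 − 2p = 5p + 274 → p* = £18, q* = 364.
With the tax collected from buyers, demand (in seller-price terms) shifts: qd = 400 − 2(p + 7).
Solving gives q = 354 with buyers paying £23 and sellers receiving £16 (the £7 wedge).
Revenue = t · Q = 7 · 354 = £2478.

Tax revenue = £2478.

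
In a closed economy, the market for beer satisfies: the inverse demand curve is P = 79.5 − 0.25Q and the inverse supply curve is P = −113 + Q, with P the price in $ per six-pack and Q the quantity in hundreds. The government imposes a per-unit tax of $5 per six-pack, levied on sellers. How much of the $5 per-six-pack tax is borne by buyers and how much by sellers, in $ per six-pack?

Rewrite in direct form: Qd = 318 − 4P and Qs = P + 113.
Before the tax: set 318 − 4P = P + 113 → P* = $41, Q* = 154.
With the tax collected from sellers, supply shifts: Qs = (P − 5) + 113.
Solving gives Q = 150 with buyers paying $42 and sellers receiving $37 (the $5 wedge).
Burden on buyers: $1; on sellers: $4. (They sum to $5.)
The less price-elastic side of the market bears the larger share of a per-unit tax.

Buyers bear $1 per six-pack; sellers bear $4 per six-pack.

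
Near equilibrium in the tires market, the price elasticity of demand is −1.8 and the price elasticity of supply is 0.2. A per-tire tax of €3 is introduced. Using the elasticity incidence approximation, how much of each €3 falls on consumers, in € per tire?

Incidence ratio: consumers' share ≈ εs / (εs + |εd|) = 0.2 / (0.2 + 1.8) = 0.1.
So consumers bear ≈ 0.1 × €3 = €0.3; suppliers bear €2.7.

Consumers bear ≈ €0.3 per tire.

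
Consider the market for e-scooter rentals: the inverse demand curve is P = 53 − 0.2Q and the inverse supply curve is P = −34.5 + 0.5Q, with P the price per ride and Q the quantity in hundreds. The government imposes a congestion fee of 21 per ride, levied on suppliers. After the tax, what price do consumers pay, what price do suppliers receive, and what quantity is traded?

Consumers pay 34; suppliers receive 13; quantity = 95.

Inverting to Q(P) form: Qd = 265 − 5P; Qs = 2P + 69.
Before the tax: set 265 − 5P = 2P + 69 → P* = 28, Q* = 125.
With the tax collected from suppliers, supply shifts: Qs = 2(P − 21) + 69.
New equilibrium: consumers pay 34, suppliers receive 13, Q = 95. (Wedge: Pb − Ps = 21.)
The less price-elastic side of the market bears the larger share of a per-unit tax.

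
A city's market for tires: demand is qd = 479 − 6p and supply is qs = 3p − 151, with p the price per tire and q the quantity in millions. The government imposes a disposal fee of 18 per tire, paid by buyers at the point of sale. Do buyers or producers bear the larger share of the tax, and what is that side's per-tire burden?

Producers bear the larger share: 12 per tire.

Without the tax, 479 − 6p = 3p − 151 gives 9p = 630, so p* = 70 and q* = 59.
With the tax collected from buyers, demand (in seller-price terms) shifts: qd = 479 − 6(p + 18).
New equilibrium: buyers pay 76, producers receive 58, q = 23. (Wedge: pb − ps = 18.)
Per-tire burden: buyers 6, producers 12.
Producers take the larger share because supply is less price-elastic here (demand slope 6 vs supply slope 3).
The less price-elastic side of the market bears the larger share of a per-unit tax.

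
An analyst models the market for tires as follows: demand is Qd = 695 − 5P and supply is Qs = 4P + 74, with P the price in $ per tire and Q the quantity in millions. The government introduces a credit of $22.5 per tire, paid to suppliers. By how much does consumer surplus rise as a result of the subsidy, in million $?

Before the subsidy: set 695 − 5P = 4P + 74 → P* = $69, Q* = 350.
With a per-unit subsidy paid to suppliers, each receives P + 22.5 per unit sold, so supply becomes Qs = 4(P + 22.5) + 74.
Solving gives Q = 400 with consumers paying $59 and suppliers receiving $81.5 (the $22.5 wedge).
ΔCS is the trapezoid between Q = 400 and Q = 350 of height $10: ½ · (350 + 400) · 10 = $3750.

Consumer surplus rises by $3750 million.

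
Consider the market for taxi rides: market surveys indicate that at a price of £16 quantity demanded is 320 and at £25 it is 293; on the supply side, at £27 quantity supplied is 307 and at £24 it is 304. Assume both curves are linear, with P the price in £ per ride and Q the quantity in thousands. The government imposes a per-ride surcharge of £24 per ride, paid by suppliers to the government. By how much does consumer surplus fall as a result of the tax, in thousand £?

Demand slope: (293 − 320)/(25 − 16) = -3, so Qd = 368 − 3P.
Supply slope: (304 − 307)/(24 − 27) = 1, so Qs = P + 280.
Without the tax, 368 − 3P = P + 280 gives 4P = 88, so P* = £22 and Q* = 302.
With the tax collected from suppliers, supply shifts: Qs = (P − 24) + 280.
Solving gives Q = 284 with buyers paying £28 and suppliers receiving £4 (the £24 wedge).
ΔCS is the trapezoid between Q = 284 and Q = 302 of height £6: ½ · (302 + 284) · 6 = £1758.

Consumer surplus falls by £1758 thousand.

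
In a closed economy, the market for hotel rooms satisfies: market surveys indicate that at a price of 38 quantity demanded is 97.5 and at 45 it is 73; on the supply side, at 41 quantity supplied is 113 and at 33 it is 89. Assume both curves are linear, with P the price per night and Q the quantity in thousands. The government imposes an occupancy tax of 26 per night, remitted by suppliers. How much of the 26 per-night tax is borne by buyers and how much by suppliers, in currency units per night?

Buyers bear 12 per night; suppliers bear 14 per night.

Demand slope: (73 − 97.5)/(45 − 38) = -3.5, so Qd = 230.5 − 3.5P.
Supply slope: (89 − 113)/(33 − 41) = 3, so Qs = 3P − 10.
Before the tax: set 230.5 − 3.5P = 3P − 10 → P* = 37, Q* = 101.
With the tax collected from suppliers, supply shifts: Qs = 3(P − 26) − 10.
New equilibrium: buyers pay 49, suppliers receive 23, Q = 59. (Wedge: Pb − Ps = 26.)
Burden on buyers: 12; on suppliers: 14. (They sum to 26.)
The less price-elastic side of the market bears the larger share of a per-unit tax.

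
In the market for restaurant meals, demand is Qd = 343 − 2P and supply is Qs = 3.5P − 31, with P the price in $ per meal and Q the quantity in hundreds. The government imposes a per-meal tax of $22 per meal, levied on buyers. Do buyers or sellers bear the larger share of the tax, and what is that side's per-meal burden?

Without the tax, 343 − 2P = 3.5P − 31 gives 5.5P = 374, so P* = $68 and Q* = 207.
With the tax collected from buyers, demand (in seller-price terms) shifts: Qd = 343 − 2(P + 22).
Solving gives Q = 179 with buyers paying $82 and sellers receiving $60 (the $22 wedge).
Per-meal burden: buyers $14, sellers $8.
Buyers take the larger share because demand is less price-elastic here (demand slope 2 vs supply slope 3.5).
The less price-elastic side of the market bears the larger share of a per-unit tax.

Buyers bear the larger share: $14 per meal.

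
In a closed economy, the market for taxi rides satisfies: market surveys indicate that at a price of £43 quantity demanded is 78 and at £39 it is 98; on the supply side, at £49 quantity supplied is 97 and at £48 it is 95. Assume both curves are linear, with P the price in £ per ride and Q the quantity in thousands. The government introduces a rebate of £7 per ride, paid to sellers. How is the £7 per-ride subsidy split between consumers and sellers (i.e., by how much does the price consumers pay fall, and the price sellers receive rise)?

Demand slope: (98 − 78)/(39 − 43) = -5, so Qd = 293 − 5P.
Supply slope: (95 − 97)/(48 − 49) = 2, so Qs = 2P − 1.
Without the subsidy, 293 − 5P = 2P − 1 gives 7P = 294, so P* = £42 and Q* = 83.
With a per-unit subsidy paid to sellers, each receives P + 7 per unit sold, so supply becomes Qs = 2(P + 7) − 1.
Solving gives Q = 93 with consumers paying £40 and sellers receiving £47 (the £7 wedge).
Gain to consumers: £2; to sellers: £5. (They sum to £7.)

Consumers gain £2 per ride; sellers gain £5 per ride.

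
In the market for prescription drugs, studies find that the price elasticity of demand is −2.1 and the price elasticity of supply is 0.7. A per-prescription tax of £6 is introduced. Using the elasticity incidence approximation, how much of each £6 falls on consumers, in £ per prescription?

Incidence ratio: consumers' share ≈ εs / (εs + |εd|) = 0.7 / (0.7 + 2.1) = 0.25.
So consumers bear ≈ 0.25 × £6 = £1.5; suppliers bear £4.5.

Consumers bear ≈ £1.5 per prescription.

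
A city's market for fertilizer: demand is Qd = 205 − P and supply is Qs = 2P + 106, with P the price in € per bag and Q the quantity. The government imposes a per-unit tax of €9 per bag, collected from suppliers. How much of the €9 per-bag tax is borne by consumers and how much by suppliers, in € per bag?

Consumers bear €6 per bag; suppliers bear €3 per bag.

Before the tax: set 205 − P = 2P + 106 → P* = €33, Q* = 172.
With the tax collected from suppliers, supply shifts: Qs = 2(P − 9) + 106.
Solving gives Q = 166 with consumers paying €39 and suppliers receiving €30 (the €9 wedge).
Burden on consumers: €6; on suppliers: €3. (They sum to €9.)
The less price-elastic side of the market bears the larger share of a per-unit tax.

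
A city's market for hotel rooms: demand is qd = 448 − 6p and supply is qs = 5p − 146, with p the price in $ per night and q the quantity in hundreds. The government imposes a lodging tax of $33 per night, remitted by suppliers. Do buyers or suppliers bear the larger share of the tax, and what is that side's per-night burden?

Without the tax, 448 − 6p = 5p − 146 gives 11p = 594, so p* = $54 and q* = 124.
With the tax collected from suppliers, supply shifts: qs = 5(p − 33) − 146.
New equilibrium: buyers pay $69, suppliers receive $36, q = 34. (Wedge: pb − ps = 33.)
Per-night burden: buyers $15, suppliers $18.
Suppliers take the larger share because supply is less price-elastic here (demand slope 6 vs supply slope 5).

Suppliers bear the larger share: $18 per night.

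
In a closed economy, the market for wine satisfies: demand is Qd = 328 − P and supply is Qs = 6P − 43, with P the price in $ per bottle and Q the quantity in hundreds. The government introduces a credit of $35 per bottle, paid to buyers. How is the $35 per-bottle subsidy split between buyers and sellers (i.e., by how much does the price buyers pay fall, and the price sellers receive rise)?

Before the subsidy: set 328 − P = 6P − 43 → P* = $53, Q* = 275.
With a per-unit subsidy paid to buyers, each effectively pays P − 35, so demand becomes Qd = 328 − (P − 35).
Solving gives Q = 305 with buyers paying $23 and sellers receiving $58 (the $35 wedge).
Gain to buyers: $30; to sellers: $5. (They sum to $35.)

Buyers gain $30 per bottle; sellers gain $5 per bottle.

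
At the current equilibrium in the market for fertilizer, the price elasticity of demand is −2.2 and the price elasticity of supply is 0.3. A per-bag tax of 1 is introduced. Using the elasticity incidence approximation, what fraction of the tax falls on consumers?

Consumers' share ≈ 0.12.

Incidence ratio: consumers' share ≈ εs / (εs + |εd|) = 0.3 / (0.3 + 2.2) = 0.12.
Supply is the less elastic side, so consumers bear the smaller share.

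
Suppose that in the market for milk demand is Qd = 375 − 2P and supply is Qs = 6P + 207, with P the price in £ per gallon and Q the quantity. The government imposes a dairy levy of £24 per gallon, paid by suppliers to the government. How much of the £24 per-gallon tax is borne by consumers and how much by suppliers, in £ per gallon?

Before the tax: set 375 − 2P = 6P + 207 → P* = £21, Q* = 333.
With the tax collected from suppliers, supply shifts: Qs = 6(P − 24) + 207.
Solving gives Q = 297 with consumers paying £39 and suppliers receiving £15 (the £24 wedge).
Burden on consumers: £18; on suppliers: £6. (They sum to £24.)
The less price-elastic side of the market bears the larger share of a per-unit tax.

Consumers bear £18 per gallon; suppliers bear £6 per gallon.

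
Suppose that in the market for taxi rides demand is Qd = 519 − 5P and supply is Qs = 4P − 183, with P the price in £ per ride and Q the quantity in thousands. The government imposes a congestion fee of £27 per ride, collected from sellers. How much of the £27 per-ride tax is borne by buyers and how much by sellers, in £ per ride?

Buyers bear £12 per ride; sellers bear £15 per ride.

Before the tax: set 519 − 5P = 4P − 183 → P* = £78, Q* = 129.
With the tax collected from sellers, supply shifts: Qs = 4(P − 27) − 183.
New equilibrium: buyers pay £90, sellers receive £63, Q = 69. (Wedge: Pb − Ps = 27.)
Burden on buyers: £12; on sellers: £15. (They sum to £27.)
The less price-elastic side of the market bears the larger share of a per-unit tax.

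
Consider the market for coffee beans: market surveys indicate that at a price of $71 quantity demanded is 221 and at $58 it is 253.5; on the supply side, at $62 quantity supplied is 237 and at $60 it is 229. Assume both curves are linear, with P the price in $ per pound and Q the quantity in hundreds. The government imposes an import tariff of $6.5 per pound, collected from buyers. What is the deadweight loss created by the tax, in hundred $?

Deadweight loss = $32.5 hundred.

Demand slope: (253.5 − 221)/(58 − 71) = -2.5, so Qd = 398.5 − 2.5P.
Supply slope: (229 − 237)/(60 − 62) = 4, so Qs = 4P − 11.
Before the tax: set 398.5 − 2.5P = 4P − 11 → P* = $63, Q* = 241.
With the tax collected from buyers, demand (in seller-price terms) shifts: Qd = 398.5 − 2.5(P + 6.5).
Solving gives Q = 231 with buyers paying $67 and producers receiving $60.5 (the $6.5 wedge).
Quantity falls by |ΔQ| = |241 − 231| = 10.
DWL = ½ · t · |ΔQ| = ½ · 6.5 · 10 = $32.5.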